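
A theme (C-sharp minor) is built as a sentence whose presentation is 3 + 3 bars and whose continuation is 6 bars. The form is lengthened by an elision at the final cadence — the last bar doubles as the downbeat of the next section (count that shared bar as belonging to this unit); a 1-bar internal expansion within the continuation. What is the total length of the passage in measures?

13 measures

Basic sentence: 3 + 3 + 6 = 12 bars.
12 (basic form) + 1 (internal expansion) = 13.
The elision shares a bar with the next section but does not change this unit's count.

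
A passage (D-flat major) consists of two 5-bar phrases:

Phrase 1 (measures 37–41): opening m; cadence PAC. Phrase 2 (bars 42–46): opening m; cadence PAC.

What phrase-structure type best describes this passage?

repeated phrase

Both phrases have the same opening (m) and the same cadence (perfect authentic cadence): the second is a restatement, not a consequent, so this is a repeated phrase rather than a period.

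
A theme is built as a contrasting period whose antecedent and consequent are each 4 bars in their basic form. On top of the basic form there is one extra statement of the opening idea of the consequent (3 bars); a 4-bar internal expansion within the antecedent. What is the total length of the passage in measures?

Basic contrasting period: 4 + 4 = 8 bars.
8 (basic form) + 3 (extra statement) + 4 (internal expansion) = 15.

15 measures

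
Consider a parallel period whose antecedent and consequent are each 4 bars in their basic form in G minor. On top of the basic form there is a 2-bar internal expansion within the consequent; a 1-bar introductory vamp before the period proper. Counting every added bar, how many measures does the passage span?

11 measures

Basic parallel period: 4 + 4 = 8 bars.
8 (basic form) + 2 (internal expansion) + 1 (introduction) = 11.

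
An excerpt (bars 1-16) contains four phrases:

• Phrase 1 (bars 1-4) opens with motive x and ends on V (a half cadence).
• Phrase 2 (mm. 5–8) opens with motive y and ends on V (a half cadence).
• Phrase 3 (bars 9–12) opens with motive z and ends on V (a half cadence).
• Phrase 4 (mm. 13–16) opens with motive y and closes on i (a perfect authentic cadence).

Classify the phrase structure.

Four phrases in two halves: the first half (mm. 1–8) ends with a half cadence, the second (measures 9-16) with a perfect authentic cadence — a large antecedent–consequent pair, i.e. a double period.
Phrase 3 begins with different material from phrase 1, making it contrasting.

contrasting double period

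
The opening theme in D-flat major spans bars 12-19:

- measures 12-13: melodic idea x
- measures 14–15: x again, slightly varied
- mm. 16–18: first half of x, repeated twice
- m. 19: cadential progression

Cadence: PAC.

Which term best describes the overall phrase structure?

sentence

Basic idea (bars 12–13) + its repetition (mm. 14-15) form the presentation; fragmentation and cadence (measures 16–19) form the continuation — the 8-bar whole is a sentence.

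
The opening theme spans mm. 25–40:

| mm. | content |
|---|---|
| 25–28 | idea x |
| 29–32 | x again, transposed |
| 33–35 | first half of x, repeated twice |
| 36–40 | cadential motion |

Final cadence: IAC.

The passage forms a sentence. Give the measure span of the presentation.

measures 25–32

The presentation of a sentence is the basic idea (measures 25-28) plus its repetition (measures 29–32); the presentation is therefore mm. 25–32.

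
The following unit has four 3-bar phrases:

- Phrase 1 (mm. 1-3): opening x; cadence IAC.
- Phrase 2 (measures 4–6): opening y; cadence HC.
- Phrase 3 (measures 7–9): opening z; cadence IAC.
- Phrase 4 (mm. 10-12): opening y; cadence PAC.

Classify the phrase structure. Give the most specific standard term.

contrasting double period

Four phrases in two halves: the first half (mm. 1-6) ends with a half cadence, the second (bars 7–12) with a perfect authentic cadence — a large antecedent–consequent pair, i.e. a double period.
Phrase 3 begins with different material from phrase 1, making it contrasting.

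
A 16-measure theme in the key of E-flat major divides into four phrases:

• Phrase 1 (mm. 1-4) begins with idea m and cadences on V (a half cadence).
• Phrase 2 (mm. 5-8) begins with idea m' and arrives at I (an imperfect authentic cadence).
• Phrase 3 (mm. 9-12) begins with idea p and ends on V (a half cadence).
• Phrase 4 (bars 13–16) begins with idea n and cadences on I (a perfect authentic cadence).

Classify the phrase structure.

Four phrases in two halves: the first half (mm. 1–8) ends with an imperfect authentic cadence, the second (measures 9-16) with a perfect authentic cadence — a large antecedent–consequent pair, i.e. a double period.
Phrase 3 begins with different material from phrase 1, making it contrasting.

contrasting double period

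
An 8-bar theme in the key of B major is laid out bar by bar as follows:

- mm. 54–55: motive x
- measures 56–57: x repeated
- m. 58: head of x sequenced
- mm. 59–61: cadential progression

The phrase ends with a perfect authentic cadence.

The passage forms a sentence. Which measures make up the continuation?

measures 58–61

After the presentation (measures 54-57), the continuation covers the fragmentation through the cadence: measures 58–61.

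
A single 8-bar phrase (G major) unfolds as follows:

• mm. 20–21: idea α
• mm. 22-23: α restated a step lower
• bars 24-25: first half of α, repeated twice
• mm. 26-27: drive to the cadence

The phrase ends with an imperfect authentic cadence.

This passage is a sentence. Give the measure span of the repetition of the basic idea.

measures 22–23

The presentation of a sentence is the basic idea (bars 20–21) plus its repetition (measures 22–23); the repetition of the basic idea is therefore bars 22-23.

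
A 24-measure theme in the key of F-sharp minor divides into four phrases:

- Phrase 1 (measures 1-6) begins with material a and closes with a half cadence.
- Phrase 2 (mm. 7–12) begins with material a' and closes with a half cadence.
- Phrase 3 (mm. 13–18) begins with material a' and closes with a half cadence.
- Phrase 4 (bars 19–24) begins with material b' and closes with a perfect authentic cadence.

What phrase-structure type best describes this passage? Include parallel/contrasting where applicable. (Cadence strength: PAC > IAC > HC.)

parallel double period

Four phrases in two halves: the first half (measures 1-12) ends with a half cadence, the second (mm. 13-24) with a perfect authentic cadence — a large antecedent–consequent pair, i.e. a double period.
Phrase 3 begins with the same material as phrase 1, making it parallel.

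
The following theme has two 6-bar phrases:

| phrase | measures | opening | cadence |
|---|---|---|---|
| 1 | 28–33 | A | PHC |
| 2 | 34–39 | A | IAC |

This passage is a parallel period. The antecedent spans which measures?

measures 28–33

The antecedent is the phrase ending with the weaker cadence (Phrygian half cadence, phrase 1) and the consequent the one ending more conclusively (imperfect authentic cadence, phrase 2); the antecedent is bars 28–33.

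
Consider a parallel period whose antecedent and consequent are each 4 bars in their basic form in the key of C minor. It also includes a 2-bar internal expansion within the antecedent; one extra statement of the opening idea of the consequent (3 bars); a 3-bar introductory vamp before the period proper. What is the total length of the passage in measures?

Basic parallel period: 4 + 4 = 8 bars.
8 (basic form) + 2 (internal expansion) + 3 (extra statement) + 3 (introduction) = 16.

16 measures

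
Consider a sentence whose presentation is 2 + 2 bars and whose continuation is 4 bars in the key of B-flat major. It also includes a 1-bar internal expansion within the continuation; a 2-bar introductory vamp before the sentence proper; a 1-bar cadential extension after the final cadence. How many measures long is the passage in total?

12 measures

Basic sentence: 2 + 2 + 4 = 8 bars.
8 (basic form) + 1 (internal expansion) + 2 (introduction) + 1 (cadential extension) = 12.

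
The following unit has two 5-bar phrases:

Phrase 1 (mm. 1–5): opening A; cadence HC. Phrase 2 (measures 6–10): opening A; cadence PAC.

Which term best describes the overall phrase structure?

parallel period

Phrase 1 ends with a half cadence (weaker) and phrase 2 with a perfect authentic cadence (stronger): antecedent + consequent = a period.
The two phrases open with the same material (A / A), so the period is parallel.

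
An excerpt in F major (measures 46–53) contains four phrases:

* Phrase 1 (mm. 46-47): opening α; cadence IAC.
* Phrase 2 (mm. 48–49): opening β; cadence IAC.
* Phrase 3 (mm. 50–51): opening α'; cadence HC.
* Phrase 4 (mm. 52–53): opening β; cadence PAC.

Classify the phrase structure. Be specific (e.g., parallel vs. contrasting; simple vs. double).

Four phrases in two halves: the first half (bars 46-49) ends with an imperfect authentic cadence, the second (mm. 50-53) with a perfect authentic cadence — a large antecedent–consequent pair, i.e. a double period.
Phrase 3 begins with the same material as phrase 1, making it parallel.

parallel double period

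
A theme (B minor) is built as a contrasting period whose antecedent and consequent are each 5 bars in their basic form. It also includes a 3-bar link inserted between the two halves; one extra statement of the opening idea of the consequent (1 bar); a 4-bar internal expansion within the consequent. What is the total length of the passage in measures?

18 measures

Basic contrasting period: 5 + 5 = 10 bars.
10 (basic form) + 3 (link) + 1 (extra statement) + 4 (internal expansion) = 18.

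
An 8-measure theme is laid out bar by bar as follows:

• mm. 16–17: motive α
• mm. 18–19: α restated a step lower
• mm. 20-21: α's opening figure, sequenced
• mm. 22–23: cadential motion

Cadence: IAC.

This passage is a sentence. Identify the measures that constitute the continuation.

After the presentation (measures 16–19), the continuation covers the fragmentation through the cadence: bars 20–23.

measures 20–23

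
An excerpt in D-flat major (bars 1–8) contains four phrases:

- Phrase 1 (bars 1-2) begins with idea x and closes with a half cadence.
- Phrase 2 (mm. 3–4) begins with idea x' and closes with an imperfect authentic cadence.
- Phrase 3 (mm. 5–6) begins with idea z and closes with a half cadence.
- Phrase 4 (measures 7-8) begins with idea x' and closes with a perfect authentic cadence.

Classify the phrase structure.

contrasting double period

Four phrases in two halves: the first half (bars 1–4) ends with an imperfect authentic cadence, the second (bars 5–8) with a perfect authentic cadence — a large antecedent–consequent pair, i.e. a double period.
Phrase 3 begins with different material from phrase 1, making it contrasting.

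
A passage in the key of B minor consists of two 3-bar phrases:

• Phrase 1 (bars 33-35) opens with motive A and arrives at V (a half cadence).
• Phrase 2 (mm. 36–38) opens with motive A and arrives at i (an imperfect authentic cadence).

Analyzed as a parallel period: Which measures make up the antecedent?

measures 33–35

The antecedent is the phrase ending with the weaker cadence (half cadence, phrase 1) and the consequent the one ending more conclusively (imperfect authentic cadence, phrase 2); the antecedent is measures 33-35.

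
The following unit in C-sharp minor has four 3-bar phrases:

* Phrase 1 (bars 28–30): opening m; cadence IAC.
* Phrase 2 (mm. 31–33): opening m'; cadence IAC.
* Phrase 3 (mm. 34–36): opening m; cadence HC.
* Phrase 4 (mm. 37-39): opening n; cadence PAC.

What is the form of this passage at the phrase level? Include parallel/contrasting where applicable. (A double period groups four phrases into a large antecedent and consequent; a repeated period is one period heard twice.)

Four phrases in two halves: the first half (mm. 28-33) ends with an imperfect authentic cadence, the second (mm. 34-39) with a perfect authentic cadence — a large antecedent–consequent pair, i.e. a double period.
Phrase 3 begins with the same material as phrase 1, making it parallel.

parallel double period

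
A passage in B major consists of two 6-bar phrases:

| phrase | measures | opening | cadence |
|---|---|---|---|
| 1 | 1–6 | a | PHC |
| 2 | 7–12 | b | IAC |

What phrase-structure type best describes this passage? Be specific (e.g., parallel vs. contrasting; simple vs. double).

contrasting period

Phrase 1 ends with a Phrygian half cadence (weaker) and phrase 2 with an imperfect authentic cadence (stronger): antecedent + consequent = a period.
The two phrases open with different material (a / b), so the period is contrasting.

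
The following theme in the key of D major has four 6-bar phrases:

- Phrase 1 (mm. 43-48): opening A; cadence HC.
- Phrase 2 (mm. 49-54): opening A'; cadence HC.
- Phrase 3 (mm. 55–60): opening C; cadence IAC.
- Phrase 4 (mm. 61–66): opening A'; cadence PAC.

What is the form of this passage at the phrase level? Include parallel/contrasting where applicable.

contrasting double period

Four phrases in two halves: the first half (mm. 43-54) ends with a half cadence, the second (mm. 55–66) with a perfect authentic cadence — a large antecedent–consequent pair, i.e. a double period.
Phrase 3 begins with different material from phrase 1, making it contrasting.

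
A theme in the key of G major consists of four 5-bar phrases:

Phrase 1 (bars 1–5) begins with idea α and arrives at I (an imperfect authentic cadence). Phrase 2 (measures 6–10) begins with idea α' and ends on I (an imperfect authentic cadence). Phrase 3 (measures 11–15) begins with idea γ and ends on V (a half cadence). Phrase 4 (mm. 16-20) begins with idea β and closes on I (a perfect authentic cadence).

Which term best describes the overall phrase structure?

contrasting double period

Four phrases in two halves: the first half (bars 1–10) ends with an imperfect authentic cadence, the second (mm. 11-20) with a perfect authentic cadence — a large antecedent–consequent pair, i.e. a double period.
Phrase 3 begins with different material from phrase 1, making it contrasting.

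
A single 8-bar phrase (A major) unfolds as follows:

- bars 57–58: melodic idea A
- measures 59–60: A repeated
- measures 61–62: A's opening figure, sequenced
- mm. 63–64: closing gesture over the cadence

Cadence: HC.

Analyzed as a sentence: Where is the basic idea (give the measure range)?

The presentation of a sentence is the basic idea (measures 57-58) plus its repetition (measures 59-60); the basic idea is therefore mm. 57–58.

measures 57–58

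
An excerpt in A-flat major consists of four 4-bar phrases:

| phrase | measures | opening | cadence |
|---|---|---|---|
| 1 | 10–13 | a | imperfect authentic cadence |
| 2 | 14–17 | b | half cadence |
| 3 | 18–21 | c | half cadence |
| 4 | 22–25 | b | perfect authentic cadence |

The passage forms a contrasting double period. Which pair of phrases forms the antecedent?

phrases 1 and 2

In a double period the first pair of phrases (ending half cadence) is the large antecedent and the second pair (ending perfect authentic cadence) is the large consequent; the antecedent is phrases 1 and 2.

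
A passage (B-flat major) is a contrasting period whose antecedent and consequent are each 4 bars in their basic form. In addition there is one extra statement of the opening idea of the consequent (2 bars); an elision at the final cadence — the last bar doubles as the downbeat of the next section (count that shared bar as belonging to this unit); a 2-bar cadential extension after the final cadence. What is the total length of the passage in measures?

Basic contrasting period: 4 + 4 = 8 bars.
8 (basic form) + 2 (extra statement) + 2 (cadential extension) = 12.
The elision shares a bar with the next section but does not change this unit's count.

12 measures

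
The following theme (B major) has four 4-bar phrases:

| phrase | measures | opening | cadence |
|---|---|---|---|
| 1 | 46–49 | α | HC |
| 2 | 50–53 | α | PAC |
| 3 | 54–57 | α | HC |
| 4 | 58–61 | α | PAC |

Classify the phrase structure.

repeated period

The cadence pattern HC–PAC–HC–PAC is weak–strong twice, and phrases 3–4 restate phrases 1–2: a period heard twice, not a double period (which would end weakly at phrase 2).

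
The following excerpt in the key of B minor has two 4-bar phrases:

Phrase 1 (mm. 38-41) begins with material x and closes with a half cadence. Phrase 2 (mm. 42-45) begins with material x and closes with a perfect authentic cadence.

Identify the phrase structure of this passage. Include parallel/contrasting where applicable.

Phrase 1 ends with a half cadence (weaker) and phrase 2 with a perfect authentic cadence (stronger): antecedent + consequent = a period.
The two phrases open with the same material (x / x), so the period is parallel.

parallel period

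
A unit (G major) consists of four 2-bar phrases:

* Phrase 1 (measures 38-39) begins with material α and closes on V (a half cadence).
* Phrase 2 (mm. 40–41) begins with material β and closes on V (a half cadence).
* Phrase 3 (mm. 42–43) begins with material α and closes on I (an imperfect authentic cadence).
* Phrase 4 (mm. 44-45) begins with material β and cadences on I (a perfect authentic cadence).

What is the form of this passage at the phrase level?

parallel double period

Four phrases in two halves: the first half (mm. 38–41) ends with a half cadence, the second (mm. 42-45) with a perfect authentic cadence — a large antecedent–consequent pair, i.e. a double period.
Phrase 3 begins with the same material as phrase 1, making it parallel.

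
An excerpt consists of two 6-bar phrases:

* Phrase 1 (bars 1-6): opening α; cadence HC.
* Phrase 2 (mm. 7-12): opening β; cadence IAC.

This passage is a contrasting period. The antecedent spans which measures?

measures 1–6

The antecedent is the phrase ending with the weaker cadence (half cadence, phrase 1) and the consequent the one ending more conclusively (imperfect authentic cadence, phrase 2); the antecedent is bars 1-6.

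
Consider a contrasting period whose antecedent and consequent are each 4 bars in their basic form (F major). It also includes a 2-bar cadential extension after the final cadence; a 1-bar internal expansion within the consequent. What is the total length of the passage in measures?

11 measures

Basic contrasting period: 4 + 4 = 8 bars.
8 (basic form) + 2 (cadential extension) + 1 (internal expansion) = 11.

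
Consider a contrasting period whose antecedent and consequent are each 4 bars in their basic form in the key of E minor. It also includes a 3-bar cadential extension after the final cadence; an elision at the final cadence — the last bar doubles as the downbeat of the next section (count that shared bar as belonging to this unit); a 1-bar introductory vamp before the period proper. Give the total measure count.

12 measures

Basic contrasting period: 4 + 4 = 8 bars.
8 (basic form) + 3 (cadential extension) + 1 (introduction) = 12.
The elision shares a bar with the next section but does not change this unit's count.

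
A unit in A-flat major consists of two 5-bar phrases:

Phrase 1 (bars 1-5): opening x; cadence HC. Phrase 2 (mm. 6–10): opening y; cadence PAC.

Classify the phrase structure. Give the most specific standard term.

contrasting period

Phrase 1 ends with a half cadence (weaker) and phrase 2 with a perfect authentic cadence (stronger): antecedent + consequent = a period.
The two phrases open with different material (x / y), so the period is contrasting.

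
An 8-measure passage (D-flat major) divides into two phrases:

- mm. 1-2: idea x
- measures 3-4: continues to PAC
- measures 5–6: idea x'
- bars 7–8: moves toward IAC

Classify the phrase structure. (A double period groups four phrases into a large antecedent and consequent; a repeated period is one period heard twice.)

phrase group

The second phrase closes with an imperfect authentic cadence, which is not stronger than the first phrase's perfect authentic cadence; without a weak→strong cadential pair there is no antecedent–consequent relationship, so this is a phrase group rather than a period.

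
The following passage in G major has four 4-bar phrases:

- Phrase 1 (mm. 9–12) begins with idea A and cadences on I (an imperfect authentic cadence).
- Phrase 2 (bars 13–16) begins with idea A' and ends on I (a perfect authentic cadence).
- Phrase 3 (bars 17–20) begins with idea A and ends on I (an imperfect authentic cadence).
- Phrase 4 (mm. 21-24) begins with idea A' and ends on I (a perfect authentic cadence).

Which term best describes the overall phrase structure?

The cadence pattern IAC–PAC–IAC–PAC is weak–strong twice, and phrases 3–4 restate phrases 1–2: a period heard twice, not a double period (which would end weakly at phrase 2).

repeated period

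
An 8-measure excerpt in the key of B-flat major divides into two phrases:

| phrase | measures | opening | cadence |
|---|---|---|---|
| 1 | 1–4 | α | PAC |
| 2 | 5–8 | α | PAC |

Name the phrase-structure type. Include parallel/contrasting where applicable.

repeated phrase

Both phrases have the same opening (α) and the same cadence (perfect authentic cadence): the second is a restatement, not a consequent, so this is a repeated phrase rather than a period.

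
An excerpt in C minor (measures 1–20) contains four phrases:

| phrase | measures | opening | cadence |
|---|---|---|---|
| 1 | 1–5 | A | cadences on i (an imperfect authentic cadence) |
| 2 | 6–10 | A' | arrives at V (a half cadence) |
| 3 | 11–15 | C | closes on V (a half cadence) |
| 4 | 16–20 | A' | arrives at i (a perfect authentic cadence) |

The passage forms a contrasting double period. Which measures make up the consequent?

measures 11–20

In a double period the four phrases pair into a large antecedent (phrases 1–2, ending half cadence) and a large consequent (phrases 3–4, ending perfect authentic cadence). The consequent spans bars 11–20.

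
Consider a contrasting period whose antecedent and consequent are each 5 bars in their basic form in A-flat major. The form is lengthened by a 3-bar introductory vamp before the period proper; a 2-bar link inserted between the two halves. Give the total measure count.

Basic contrasting period: 5 + 5 = 10 bars.
10 (basic form) + 3 (introduction) + 2 (link) = 15.

15 measures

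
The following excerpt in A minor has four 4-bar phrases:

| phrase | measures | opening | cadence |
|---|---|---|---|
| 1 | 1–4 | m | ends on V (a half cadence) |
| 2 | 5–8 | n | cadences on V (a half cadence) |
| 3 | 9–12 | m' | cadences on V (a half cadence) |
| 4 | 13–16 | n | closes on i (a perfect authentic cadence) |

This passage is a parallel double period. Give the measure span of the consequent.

In a double period the four phrases pair into a large antecedent (phrases 1–2, ending half cadence) and a large consequent (phrases 3–4, ending perfect authentic cadence). The consequent spans mm. 9–16.

measures 9–16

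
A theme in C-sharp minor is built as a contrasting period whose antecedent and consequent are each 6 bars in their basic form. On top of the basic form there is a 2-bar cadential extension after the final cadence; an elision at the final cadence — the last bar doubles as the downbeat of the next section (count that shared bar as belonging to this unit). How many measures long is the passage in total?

14 measures

Basic contrasting period: 6 + 6 = 12 bars.
12 (basic form) + 2 (cadential extension) = 14.
The elision shares a bar with the next section but does not change this unit's count.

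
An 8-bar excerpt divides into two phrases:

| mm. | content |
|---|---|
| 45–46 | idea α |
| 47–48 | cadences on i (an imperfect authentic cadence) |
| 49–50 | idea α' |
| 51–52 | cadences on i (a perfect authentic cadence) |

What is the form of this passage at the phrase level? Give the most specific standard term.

parallel period

Phrase 1 ends with an imperfect authentic cadence (weaker) and phrase 2 with a perfect authentic cadence (stronger): antecedent + consequent = a period.
The two phrases open with the same material (α / α'), so the period is parallel.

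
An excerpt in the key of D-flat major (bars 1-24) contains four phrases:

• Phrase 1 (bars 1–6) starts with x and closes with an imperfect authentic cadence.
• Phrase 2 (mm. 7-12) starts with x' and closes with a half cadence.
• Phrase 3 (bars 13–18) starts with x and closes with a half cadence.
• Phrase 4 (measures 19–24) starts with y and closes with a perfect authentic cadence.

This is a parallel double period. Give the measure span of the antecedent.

In a double period the first pair of phrases (ending half cadence) is the large antecedent and the second pair (ending perfect authentic cadence) is the large consequent; the antecedent is measures 1–12.

measures 1–12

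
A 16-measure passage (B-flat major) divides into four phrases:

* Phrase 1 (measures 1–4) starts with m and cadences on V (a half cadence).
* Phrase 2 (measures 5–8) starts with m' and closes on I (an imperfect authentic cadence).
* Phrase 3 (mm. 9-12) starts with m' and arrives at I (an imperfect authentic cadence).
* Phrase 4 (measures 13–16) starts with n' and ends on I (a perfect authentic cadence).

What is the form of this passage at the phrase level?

parallel double period

Four phrases in two halves: the first half (measures 1–8) ends with an imperfect authentic cadence, the second (bars 9–16) with a perfect authentic cadence — a large antecedent–consequent pair, i.e. a double period.
Phrase 3 begins with the same material as phrase 1, making it parallel.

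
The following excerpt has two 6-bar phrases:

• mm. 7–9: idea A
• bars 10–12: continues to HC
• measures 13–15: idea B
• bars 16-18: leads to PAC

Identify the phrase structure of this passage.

contrasting period

Phrase 1 ends with a half cadence (weaker) and phrase 2 with a perfect authentic cadence (stronger): antecedent + consequent = a period.
The two phrases open with different material (A / B), so the period is contrasting.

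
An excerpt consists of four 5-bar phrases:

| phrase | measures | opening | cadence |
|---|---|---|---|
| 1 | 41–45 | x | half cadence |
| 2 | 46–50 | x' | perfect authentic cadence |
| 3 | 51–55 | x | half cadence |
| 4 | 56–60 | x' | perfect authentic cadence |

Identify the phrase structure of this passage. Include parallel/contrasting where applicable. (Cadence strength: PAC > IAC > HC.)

repeated period

The cadence pattern HC–PAC–HC–PAC is weak–strong twice, and phrases 3–4 restate phrases 1–2: a period heard twice, not a double period (which would end weakly at phrase 2).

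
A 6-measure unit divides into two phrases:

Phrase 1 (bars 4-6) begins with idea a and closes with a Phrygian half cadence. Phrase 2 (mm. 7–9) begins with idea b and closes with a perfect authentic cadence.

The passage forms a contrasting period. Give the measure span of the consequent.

The antecedent is the phrase ending with the weaker cadence (Phrygian half cadence, phrase 1) and the consequent the one ending more conclusively (perfect authentic cadence, phrase 2); the consequent is mm. 7–9.

measures 7–9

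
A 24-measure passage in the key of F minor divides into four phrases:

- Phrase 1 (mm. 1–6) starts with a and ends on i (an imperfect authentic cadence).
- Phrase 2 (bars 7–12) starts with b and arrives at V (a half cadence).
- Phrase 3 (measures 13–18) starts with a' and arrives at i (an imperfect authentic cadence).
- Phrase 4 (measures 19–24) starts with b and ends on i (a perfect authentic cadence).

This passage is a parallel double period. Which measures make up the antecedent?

In a double period the four phrases pair into a large antecedent (phrases 1–2, ending half cadence) and a large consequent (phrases 3–4, ending perfect authentic cadence). The antecedent spans mm. 1-12.

measures 1–12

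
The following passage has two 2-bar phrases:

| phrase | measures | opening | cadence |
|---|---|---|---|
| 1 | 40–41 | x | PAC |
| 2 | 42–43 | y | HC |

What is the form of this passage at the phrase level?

phrase group

The second phrase closes with a half cadence, which is not stronger than the first phrase's perfect authentic cadence; without a weak→strong cadential pair there is no antecedent–consequent relationship, so this is a phrase group rather than a period.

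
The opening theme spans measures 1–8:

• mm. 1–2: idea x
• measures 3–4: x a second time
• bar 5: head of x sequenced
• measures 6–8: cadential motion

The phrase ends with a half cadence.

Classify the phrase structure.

Basic idea (measures 1–2) + its repetition (bars 3–4) form the presentation; fragmentation and cadence (mm. 5-8) form the continuation — the 8-bar whole is a sentence.

sentence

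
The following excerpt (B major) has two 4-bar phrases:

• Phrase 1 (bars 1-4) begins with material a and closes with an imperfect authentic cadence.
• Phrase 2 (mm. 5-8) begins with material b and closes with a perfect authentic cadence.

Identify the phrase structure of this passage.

contrasting period

Phrase 1 ends with an imperfect authentic cadence (weaker) and phrase 2 with a perfect authentic cadence (stronger): antecedent + consequent = a period.
The two phrases open with different material (a / b), so the period is contrasting.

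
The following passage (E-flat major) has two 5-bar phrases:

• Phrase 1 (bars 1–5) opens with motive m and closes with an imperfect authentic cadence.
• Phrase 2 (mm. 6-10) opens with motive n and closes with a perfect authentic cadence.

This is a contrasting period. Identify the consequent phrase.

phrase 2

The phrase ending with the weaker cadence (imperfect authentic cadence) is the antecedent; the one ending more conclusively (perfect authentic cadence) is the consequent. The consequent is phrase 2.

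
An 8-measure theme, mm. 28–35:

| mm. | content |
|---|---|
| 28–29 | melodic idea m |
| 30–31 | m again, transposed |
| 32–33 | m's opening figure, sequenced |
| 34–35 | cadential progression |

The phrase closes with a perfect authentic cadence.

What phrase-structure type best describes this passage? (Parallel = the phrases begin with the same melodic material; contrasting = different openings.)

sentence

Basic idea (mm. 28-29) + its repetition (mm. 30-31) form the presentation; fragmentation and cadence (mm. 32–35) form the continuation — the 8-bar whole is a sentence.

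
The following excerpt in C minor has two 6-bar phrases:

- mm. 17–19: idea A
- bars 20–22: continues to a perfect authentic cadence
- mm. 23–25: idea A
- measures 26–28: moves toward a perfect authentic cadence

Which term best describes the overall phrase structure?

repeated phrase

Both phrases have the same opening (A) and the same cadence (perfect authentic cadence): the second is a restatement, not a consequent, so this is a repeated phrase rather than a period.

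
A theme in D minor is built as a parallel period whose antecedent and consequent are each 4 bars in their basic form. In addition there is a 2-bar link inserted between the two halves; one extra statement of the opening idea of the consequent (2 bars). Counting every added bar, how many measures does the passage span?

12 measures

Basic parallel period: 4 + 4 = 8 bars.
8 (basic form) + 2 (link) + 2 (extra statement) = 12.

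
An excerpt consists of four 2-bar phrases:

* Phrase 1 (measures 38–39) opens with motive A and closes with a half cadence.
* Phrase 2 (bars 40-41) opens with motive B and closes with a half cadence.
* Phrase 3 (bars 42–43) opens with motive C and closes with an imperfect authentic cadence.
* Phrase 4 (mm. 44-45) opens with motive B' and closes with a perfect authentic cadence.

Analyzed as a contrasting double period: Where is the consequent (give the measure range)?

measures 42–45

In a double period the four phrases pair into a large antecedent (phrases 1–2, ending half cadence) and a large consequent (phrases 3–4, ending perfect authentic cadence). The consequent spans mm. 42-45.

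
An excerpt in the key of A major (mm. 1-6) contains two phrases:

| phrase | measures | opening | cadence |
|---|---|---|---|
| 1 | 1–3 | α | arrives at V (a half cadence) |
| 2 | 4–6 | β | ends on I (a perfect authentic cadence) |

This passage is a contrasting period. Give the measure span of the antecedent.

measures 1–3

The antecedent is the phrase ending with the weaker cadence (half cadence, phrase 1) and the consequent the one ending more conclusively (perfect authentic cadence, phrase 2); the antecedent is measures 1–3.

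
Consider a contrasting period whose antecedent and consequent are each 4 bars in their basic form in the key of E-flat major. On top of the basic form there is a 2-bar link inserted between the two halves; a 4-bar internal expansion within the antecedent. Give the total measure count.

Basic contrasting period: 4 + 4 = 8 bars.
8 (basic form) + 2 (link) + 4 (internal expansion) = 14.

14 measures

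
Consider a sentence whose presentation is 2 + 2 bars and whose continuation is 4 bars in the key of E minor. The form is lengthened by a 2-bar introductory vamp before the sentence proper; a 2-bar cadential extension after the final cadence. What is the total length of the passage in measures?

12 measures

Basic sentence: 2 + 2 + 4 = 8 bars.
8 (basic form) + 2 (introduction) + 2 (cadential extension) = 12.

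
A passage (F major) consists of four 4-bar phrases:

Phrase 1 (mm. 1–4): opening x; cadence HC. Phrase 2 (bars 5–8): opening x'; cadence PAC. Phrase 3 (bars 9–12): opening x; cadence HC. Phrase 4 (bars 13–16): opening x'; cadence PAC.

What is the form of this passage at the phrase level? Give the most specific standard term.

repeated period

The cadence pattern HC–PAC–HC–PAC is weak–strong twice, and phrases 3–4 restate phrases 1–2: a period heard twice, not a double period (which would end weakly at phrase 2).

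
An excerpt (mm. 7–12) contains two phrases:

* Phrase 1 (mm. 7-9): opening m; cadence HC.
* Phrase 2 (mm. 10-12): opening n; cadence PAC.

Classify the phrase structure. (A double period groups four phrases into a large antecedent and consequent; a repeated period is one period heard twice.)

Phrase 1 ends with a half cadence (weaker) and phrase 2 with a perfect authentic cadence (stronger): antecedent + consequent = a period.
The two phrases open with different material (m / n), so the period is contrasting.

contrasting period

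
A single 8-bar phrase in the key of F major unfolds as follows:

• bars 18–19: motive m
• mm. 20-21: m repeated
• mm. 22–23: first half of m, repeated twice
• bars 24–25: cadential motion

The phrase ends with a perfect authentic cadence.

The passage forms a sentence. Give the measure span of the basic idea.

The presentation of a sentence is the basic idea (bars 18-19) plus its repetition (bars 20–21); the basic idea is therefore mm. 18-19.

measures 18–19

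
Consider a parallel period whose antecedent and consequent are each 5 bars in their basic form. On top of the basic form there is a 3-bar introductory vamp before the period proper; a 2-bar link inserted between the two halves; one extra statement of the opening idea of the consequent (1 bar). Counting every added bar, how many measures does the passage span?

Basic parallel period: 5 + 5 = 10 bars.
10 (basic form) + 3 (introduction) + 2 (link) + 1 (extra statement) = 16.

16 measures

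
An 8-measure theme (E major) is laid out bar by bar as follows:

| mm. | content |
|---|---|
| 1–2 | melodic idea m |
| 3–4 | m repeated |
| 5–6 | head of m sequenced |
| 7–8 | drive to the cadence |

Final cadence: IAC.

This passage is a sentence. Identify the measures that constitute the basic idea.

The presentation of a sentence is the basic idea (mm. 1–2) plus its repetition (mm. 3-4); the basic idea is therefore mm. 1-2.

measures 1–2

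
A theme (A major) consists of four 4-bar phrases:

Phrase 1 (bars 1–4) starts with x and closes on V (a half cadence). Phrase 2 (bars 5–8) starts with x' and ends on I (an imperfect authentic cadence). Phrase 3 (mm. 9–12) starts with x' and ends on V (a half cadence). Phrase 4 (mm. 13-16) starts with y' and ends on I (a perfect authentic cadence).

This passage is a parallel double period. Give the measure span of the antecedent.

measures 1–8

In a double period the four phrases pair into a large antecedent (phrases 1–2, ending imperfect authentic cadence) and a large consequent (phrases 3–4, ending perfect authentic cadence). The antecedent spans mm. 1-8.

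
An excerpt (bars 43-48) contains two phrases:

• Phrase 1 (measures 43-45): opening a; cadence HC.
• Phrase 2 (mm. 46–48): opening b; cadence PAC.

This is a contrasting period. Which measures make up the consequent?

measures 46–48

The phrase ending with the weaker cadence (half cadence) is the antecedent; the one ending more conclusively (perfect authentic cadence) is the consequent. The consequent is measures 46–48.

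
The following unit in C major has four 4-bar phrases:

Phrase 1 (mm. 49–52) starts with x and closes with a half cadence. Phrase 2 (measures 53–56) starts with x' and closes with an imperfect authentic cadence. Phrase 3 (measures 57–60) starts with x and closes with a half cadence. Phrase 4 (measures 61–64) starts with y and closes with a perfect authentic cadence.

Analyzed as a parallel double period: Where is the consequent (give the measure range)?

In a double period the four phrases pair into a large antecedent (phrases 1–2, ending imperfect authentic cadence) and a large consequent (phrases 3–4, ending perfect authentic cadence). The consequent spans mm. 57-64.

measures 57–64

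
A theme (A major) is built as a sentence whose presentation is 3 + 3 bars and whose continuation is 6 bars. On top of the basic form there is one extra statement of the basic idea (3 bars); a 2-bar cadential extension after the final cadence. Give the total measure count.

17 measures

Basic sentence: 3 + 3 + 6 = 12 bars.
12 (basic form) + 3 (extra statement) + 2 (cadential extension) = 17.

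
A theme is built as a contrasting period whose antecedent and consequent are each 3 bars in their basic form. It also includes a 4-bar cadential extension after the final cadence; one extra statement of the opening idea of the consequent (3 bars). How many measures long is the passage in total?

Basic contrasting period: 3 + 3 = 6 bars.
6 (basic form) + 4 (cadential extension) + 3 (extra statement) = 13.

13 measures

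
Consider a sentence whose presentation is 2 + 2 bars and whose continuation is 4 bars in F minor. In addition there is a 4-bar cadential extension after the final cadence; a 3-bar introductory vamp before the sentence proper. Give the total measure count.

Basic sentence: 2 + 2 + 4 = 8 bars.
8 (basic form) + 4 (cadential extension) + 3 (introduction) = 15.

15 measures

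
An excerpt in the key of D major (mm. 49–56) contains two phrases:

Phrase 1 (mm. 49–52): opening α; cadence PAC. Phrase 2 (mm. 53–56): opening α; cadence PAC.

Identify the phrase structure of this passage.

repeated phrase

Both phrases have the same opening (α) and the same cadence (perfect authentic cadence): the second is a restatement, not a consequent, so this is a repeated phrase rather than a period.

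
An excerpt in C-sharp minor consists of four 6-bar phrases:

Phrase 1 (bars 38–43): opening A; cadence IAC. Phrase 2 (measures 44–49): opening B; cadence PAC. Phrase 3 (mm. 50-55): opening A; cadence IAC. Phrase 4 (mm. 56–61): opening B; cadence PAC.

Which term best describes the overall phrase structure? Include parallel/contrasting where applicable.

repeated period

The cadence pattern IAC–PAC–IAC–PAC is weak–strong twice, and phrases 3–4 restate phrases 1–2: a period heard twice, not a double period (which would end weakly at phrase 2).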